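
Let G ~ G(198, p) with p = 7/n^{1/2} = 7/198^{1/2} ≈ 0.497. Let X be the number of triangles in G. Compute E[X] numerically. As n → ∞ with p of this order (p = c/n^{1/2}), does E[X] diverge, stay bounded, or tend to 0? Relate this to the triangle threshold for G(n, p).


Number of potential triangles: C(198, 3) = 1274196.
Each occurs with probability p³ ≈ (0.497)³ ≈ 1.23111e-01.
By linearity: E[X] = C(198, 3)·p³ ≈ 1274196 · 1.23111e-01 ≈ 156867.354.
Since α = 1/2 < 1, p = c/n^{1/2} ≫ 1/n is above the triangle threshold p ~ 1/n. Asymptotically E[X] ~ (c³/6)·n^{3(1−α)} = (7³/6)·n^{1.5} → ∞; triangles are abundant w.h.p.

E[X] ≈ 156867.354; in regime p = Θ(1/n^{1/2}) E[X] diverges (above the triangle threshold p ~ 1/n).


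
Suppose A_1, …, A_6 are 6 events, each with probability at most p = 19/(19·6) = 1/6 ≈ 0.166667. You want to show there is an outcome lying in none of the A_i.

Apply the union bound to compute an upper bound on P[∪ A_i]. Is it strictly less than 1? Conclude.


Union bound: P[∪_{i=1}^{6} A_i] ≤ Σ_i P[A_i] ≤ 6·p = 6·(1/6) = 1.
Numerically: 1 ≈ 1.000000.
Is 1 < 1? NO.
Since the bound 1 is ≥ 1, the union bound is uninformative here; it does NOT by itself certify existence.

6·p = 1 ≈ 1.000000; existence NOT certified by the union bound.


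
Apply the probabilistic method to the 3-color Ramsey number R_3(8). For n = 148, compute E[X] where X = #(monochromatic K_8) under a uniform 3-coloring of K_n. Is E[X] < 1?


E[X] = C(148, 8) · 3^{1 − 28} = 4709614623714 · 3^{−27} = 4709614623714/7625597484987.
As a reduced fraction: E[X] = 523290513746/847288609443 ≈ 0.6176.
Is E[X] < 1? YES.
Since E[X] < 1, there exists a 3-coloring of K_{148} with no monochromatic K_8; hence R_3(8) > 148.

E[X] = 523290513746/847288609443 ≈ 0.6176; E[X] < 1, so R_3(8) > 148.


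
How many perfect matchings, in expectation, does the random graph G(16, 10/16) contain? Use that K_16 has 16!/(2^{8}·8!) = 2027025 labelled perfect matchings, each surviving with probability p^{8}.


K_16 has 16!/(2^{8}·8!) = 2027025 labelled perfect matchings.
For each such perfect matching H, let X_H = 1 if all 8 edges of H are present in G. Then P[X_H = 1] = p^{8} = (5/8)^{8} = 390625/16777216.
Summing the indicators: E[X] = Σ_H E[X_H] = 2027025 · p^{8} = 2027025 · 390625/16777216 = 791806640625/16777216.
Numerically: E[X] ≈ 47195.

E[X] = 2027025 · (5/8)^{8} = 791806640625/16777216 ≈ 47195.


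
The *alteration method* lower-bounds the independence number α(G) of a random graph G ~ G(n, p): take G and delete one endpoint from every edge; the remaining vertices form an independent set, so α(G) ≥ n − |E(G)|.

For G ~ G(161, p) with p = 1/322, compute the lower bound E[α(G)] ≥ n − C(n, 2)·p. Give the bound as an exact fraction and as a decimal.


E[|E(G)|] = C(161, 2)·p = 12880 · (1/322) = 40.
E[α(G)] ≥ n − E[|E(G)|] = 161 − 40 = 121.
Numerically: ≈ 121.00000.
(This is only a lower bound; the true E[α(G)] may be larger.)

E[α(G)] ≥ 121 ≈ 121.00000.


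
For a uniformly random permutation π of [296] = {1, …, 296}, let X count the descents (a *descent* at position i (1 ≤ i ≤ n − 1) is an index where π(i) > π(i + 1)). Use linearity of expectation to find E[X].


Write X = Σ X_I over i = 1, …, 295, with X_I the indicator of one descent.
There are 295 indicators.
For each fixed i, the pair (π(i), π(i+1)) is a uniformly random ordered pair of distinct values from {1, …, 296}; by symmetry P[π(i) > π(i+1)] = 1/2.
By linearity: E[X] = 295 · (1/2) = (296 − 1) · (1/2) = 295/2 ≈ 147.50000.

E[X] = 295/2 = 147.50000.


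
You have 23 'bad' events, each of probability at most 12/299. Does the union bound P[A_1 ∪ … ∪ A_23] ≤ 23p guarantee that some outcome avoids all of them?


Union bound: P[∪_{i=1}^{23} A_i] ≤ Σ_i P[A_i] ≤ 23·p = 23·(12/299) = 12/13.
Numerically: 12/13 ≈ 0.9230769.
Is 12/13 < 1? YES.
Since P[∪ A_i] ≤ 12/13 < 1, the complement has P[∩ A_i^c] ≥ 1 − 12/13 = 1/13 > 0, so some outcome avoids every A_i.

23·p = 12/13 ≈ 0.9230769; existence CERTIFIED by the union bound.


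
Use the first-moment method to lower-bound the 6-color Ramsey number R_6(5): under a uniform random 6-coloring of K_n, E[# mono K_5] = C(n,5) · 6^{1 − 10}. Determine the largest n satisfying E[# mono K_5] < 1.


We need C(n, 5) · 6^{1 − 10} < 1, i.e. C(n, 5) < 6^{10 − 1} = 10077696.
Check values of n near the boundary:
  n = 62: C(62, 5) = 6471002; 6471002 < 10077696? YES
  n = 63: C(63, 5) = 7028847; 7028847 < 10077696? YES
  n = 64: C(64, 5) = 7624512; 7624512 < 10077696? YES
  n = 65: C(65, 5) = 8259888; 8259888 < 10077696? YES
  n = 66: C(66, 5) = 8936928; 8936928 < 10077696? YES
  n = 67: C(67, 5) = 9657648; 9657648 < 10077696? YES
  n = 68: C(68, 5) = 10424128; 10424128 < 10077696? NO
  n = 69: C(69, 5) = 11238513; 11238513 < 10077696? NO
  n = 70: C(70, 5) = 12103014; 12103014 < 10077696? NO
The largest n with C(n, 5) < 10077696 is n = 67 (where E[X] = 67067/69984 ≈ 0.958319). Hence R_6(5) > 67, i.e. R_6(5) ≥ 68.

Largest n = 67; hence R_6(5) > 67.


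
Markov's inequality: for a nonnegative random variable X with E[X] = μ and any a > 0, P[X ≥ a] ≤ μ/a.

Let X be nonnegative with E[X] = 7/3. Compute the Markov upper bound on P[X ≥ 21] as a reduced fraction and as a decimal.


μ = E[X] = 7/3, a = 21.
Markov: P[X ≥ 21] ≤ μ/a = (7/3)/21 = 1/9.
Numerically: ≈ 0.11111.
(Since a = 21 > μ = 2.33333, the bound 1/9 is < 1 and informative.)

P[X ≥ 21] ≤ 1/9 ≈ 0.11111.


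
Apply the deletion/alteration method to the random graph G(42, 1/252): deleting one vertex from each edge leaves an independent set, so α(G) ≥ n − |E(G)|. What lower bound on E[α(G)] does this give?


E[|E(G)|] = C(42, 2)·p = 861 · (1/252) = 41/12.
E[α(G)] ≥ n − E[|E(G)|] = 42 − 41/12 = 463/12.
Numerically: ≈ 38.5833.
(This is only a lower bound; the true E[α(G)] may be larger.)

E[α(G)] ≥ 463/12 ≈ 38.5833.


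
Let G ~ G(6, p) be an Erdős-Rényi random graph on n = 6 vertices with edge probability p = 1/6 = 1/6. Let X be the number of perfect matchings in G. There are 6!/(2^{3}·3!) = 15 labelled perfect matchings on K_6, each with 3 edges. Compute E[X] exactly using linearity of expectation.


K_6 has 6!/(2^{3}·3!) = 15 labelled perfect matchings.
For each such perfect matching H, let X_H = 1 if all 3 edges of H are present in G. Then P[X_H = 1] = p^{3} = (1/6)^{3} = 1/216.
By linearity of expectation: E[X] = Σ_H E[X_H] = 15 · p^{3} = 15 · 1/216 = 5/72.
Numerically: E[X] ≈ 0.069444.

E[X] = 15 · (1/6)^{3} = 5/72 ≈ 0.069444.


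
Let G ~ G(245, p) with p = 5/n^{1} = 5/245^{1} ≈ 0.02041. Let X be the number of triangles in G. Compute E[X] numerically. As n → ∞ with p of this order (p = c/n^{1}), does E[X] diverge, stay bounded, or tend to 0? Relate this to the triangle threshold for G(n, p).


Number of potential triangles: C(245, 3) = 2421090.
Each occurs with probability p³ ≈ (0.02041)³ ≈ 8.499860e-06.
By linearity: E[X] = C(245, 3)·p³ ≈ 2421090 · 8.499860e-06 ≈ 20.5789.
Here α = 1, so p = 5/n is exactly at the triangle threshold p ~ 1/n. Asymptotically E[X] → c³/6 = 5³/6 = 125/6 ≈ 20.8333, a bounded constant. In this regime the triangle count is asymptotically Poisson(c³/6).

E[X] ≈ 20.5789; in regime p = Θ(1/n^{1}) E[X] stays bounded (at the triangle threshold p ~ 1/n).


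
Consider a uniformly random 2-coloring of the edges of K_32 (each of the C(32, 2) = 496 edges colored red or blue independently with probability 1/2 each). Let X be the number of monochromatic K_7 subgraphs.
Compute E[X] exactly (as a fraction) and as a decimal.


Let X = Σ_S X_S over the C(32, 7) = 3365856 subsets S of size 7, where X_S = 1 if the K_7 on S is monochromatic.
For a fixed S, the K_7 on S has C(7, 2) = 21 edges. P[all 21 edges red] = (1/2)^21, and likewise for blue, so P[monochromatic] = 2·(1/2)^21 = 2^{1 − 21} = 1/1048576.
By linearity: E[X] = C(32, 7) · 2^{1 − 21} = 3365856 · 1/1048576 = 105183/32768.
Numerically: E[X] ≈ 3.20993.

E[X] = C(32,7)·2^(1−C(7,2)) = 105183/32768 ≈ 3.20993.


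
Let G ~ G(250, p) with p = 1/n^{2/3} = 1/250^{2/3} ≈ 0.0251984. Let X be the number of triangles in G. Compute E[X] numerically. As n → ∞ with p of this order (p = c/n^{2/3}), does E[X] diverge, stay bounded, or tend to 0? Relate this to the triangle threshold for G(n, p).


Number of potential triangles: C(250, 3) = 2573000.
Each occurs with probability p³ ≈ (0.0251984)³ ≈ 1.60000000e-05.
By linearity: E[X] = C(250, 3)·p³ ≈ 2573000 · 1.60000000e-05 ≈ 41.168000.
Since α = 2/3 < 1, p = c/n^{2/3} ≫ 1/n is above the triangle threshold p ~ 1/n. Asymptotically E[X] ~ (c³/6)·n^{3(1−α)} = (1³/6)·n^{1} → ∞; triangles are abundant w.h.p.

E[X] ≈ 41.168000; in regime p = Θ(1/n^{2/3}) E[X] diverges (above the triangle threshold p ~ 1/n).


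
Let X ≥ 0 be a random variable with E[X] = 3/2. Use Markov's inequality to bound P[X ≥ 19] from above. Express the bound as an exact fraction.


μ = E[X] = 3/2, a = 19.
Markov: P[X ≥ 19] ≤ μ/a = (3/2)/19 = 3/38.
Numerically: ≈ 0.079.
(Since a = 19 > μ = 1.500, the bound 3/38 is < 1 and informative.)

P[X ≥ 19] ≤ 3/38 ≈ 0.079.


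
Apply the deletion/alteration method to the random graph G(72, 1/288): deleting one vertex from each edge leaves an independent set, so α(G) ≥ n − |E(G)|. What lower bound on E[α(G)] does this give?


E[|E(G)|] = C(72, 2)·p = 2556 · (1/288) = 71/8.
E[α(G)] ≥ n − E[|E(G)|] = 72 − 71/8 = 505/8.
Numerically: ≈ 63.125000.
(This is only a lower bound; the true E[α(G)] may be larger.)

E[α(G)] ≥ 505/8 ≈ 63.125000.


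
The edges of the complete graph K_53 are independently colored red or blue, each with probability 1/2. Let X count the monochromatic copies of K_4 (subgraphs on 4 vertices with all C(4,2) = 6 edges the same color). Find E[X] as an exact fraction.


Let X = Σ_S X_S over the C(53, 4) = 292825 subsets S of size 4, where X_S = 1 if the K_4 on S is monochromatic.
For a fixed S, the K_4 on S has C(4, 2) = 6 edges. P[all 6 edges red] = (1/2)^6, and likewise for blue, so P[monochromatic] = 2·(1/2)^6 = 2^{1 − 6} = 1/32.
Summing: E[X] = C(53, 4) · 2^{1 − 6} = 292825 · 1/32 = 292825/32.
Numerically: E[X] ≈ 9150.781.

E[X] = C(53,4)·2^(1−C(4,2)) = 292825/32 ≈ 9150.781.


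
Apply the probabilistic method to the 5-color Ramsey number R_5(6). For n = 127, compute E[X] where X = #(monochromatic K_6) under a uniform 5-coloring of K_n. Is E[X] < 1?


E[X] = C(127, 6) · 5^{1 − 15} = 5169379425 · 5^{−14} = 5169379425/6103515625.
As a reduced fraction: E[X] = 206775177/244140625 ≈ 0.84695.
Is E[X] < 1? YES.
Since E[X] < 1, there exists a 5-coloring of K_{127} with no monochromatic K_6; hence R_5(6) > 127.

E[X] = 206775177/244140625 ≈ 0.84695; E[X] < 1, so R_5(6) > 127.


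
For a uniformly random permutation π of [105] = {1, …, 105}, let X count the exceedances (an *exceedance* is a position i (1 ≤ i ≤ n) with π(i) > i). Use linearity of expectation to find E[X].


Write X = Σ_{i=1}^{105} X_i, where X_i = 1_{π(i) > i}.
For each fixed i, π(i) is uniform over {1, …, 105} (marginal of a uniform permutation), so P[π(i) > i] = (n − i)/n. Summing: Σ_{i=1}^{105} (n − i)/n = (0 + 1 + … + 104)/105 = 105(105 − 1)/(2·105) = (105 − 1)/2.
Hence E[X] = Σ_{i=1}^{105} (105 − i)/105 = 52 ≈ 52.000000.

E[X] = 52 = 52.000000.


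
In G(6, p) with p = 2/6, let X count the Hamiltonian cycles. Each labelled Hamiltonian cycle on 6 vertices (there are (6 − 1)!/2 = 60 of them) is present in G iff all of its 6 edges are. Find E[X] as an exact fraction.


K_6 has (6 − 1)!/2 = 60 labelled Hamiltonian cycles.
For each such Hamiltonian cycle H, let X_H = 1 if all 6 edges of H are present in G. Then P[X_H = 1] = p^{6} = (1/3)^{6} = 1/729.
By linearity: E[X] = Σ_H E[X_H] = 60 · p^{6} = 60 · 1/729 = 20/243.
Numerically: E[X] ≈ 0.082305.

E[X] = 60 · (1/3)^{6} = 20/243 ≈ 0.082305.


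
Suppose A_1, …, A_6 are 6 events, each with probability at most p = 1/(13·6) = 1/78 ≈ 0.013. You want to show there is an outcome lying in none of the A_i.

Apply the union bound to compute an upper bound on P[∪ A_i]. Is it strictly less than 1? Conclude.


Union bound: P[∪_{i=1}^{6} A_i] ≤ Σ_i P[A_i] ≤ 6·p = 6·(1/78) = 1/13.
Numerically: 1/13 ≈ 0.077.
Is 1/13 < 1? YES.
Since P[∪ A_i] ≤ 1/13 < 1, the complement has P[∩ A_i^c] ≥ 1 − 1/13 = 12/13 > 0, so some outcome avoids every A_i.

6·p = 1/13 ≈ 0.077; existence CERTIFIED by the union bound.


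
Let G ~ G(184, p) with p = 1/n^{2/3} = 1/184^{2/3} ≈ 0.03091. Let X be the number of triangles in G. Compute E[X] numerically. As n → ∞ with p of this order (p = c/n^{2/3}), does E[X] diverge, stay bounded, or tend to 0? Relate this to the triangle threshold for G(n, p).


Number of potential triangles: C(184, 3) = 1021384.
Each occurs with probability p³ ≈ (0.03091)³ ≈ 2.953686e-05.
By linearity: E[X] = C(184, 3)·p³ ≈ 1021384 · 2.953686e-05 ≈ 30.1685.
Since α = 2/3 < 1, p = c/n^{2/3} ≫ 1/n is above the triangle threshold p ~ 1/n. Asymptotically E[X] ~ (c³/6)·n^{3(1−α)} = (1³/6)·n^{1} → ∞; triangles are abundant w.h.p.

E[X] ≈ 30.1685; in regime p = Θ(1/n^{2/3}) E[X] diverges (above the triangle threshold p ~ 1/n).


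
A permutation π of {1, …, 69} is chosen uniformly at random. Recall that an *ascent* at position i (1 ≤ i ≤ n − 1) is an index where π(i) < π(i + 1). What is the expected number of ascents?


Write X = Σ X_I over i = 1, …, 68, with X_I the indicator of one ascent.
There are 68 indicators.
For each fixed i, the pair (π(i), π(i+1)) is a uniformly random ordered pair of distinct values from {1, …, 69}; by symmetry P[π(i) < π(i+1)] = 1/2.
By linearity: E[X] = 68 · (1/2) = (69 − 1) · (1/2) = 34 ≈ 34.000000.

E[X] = 34 = 34.000000.


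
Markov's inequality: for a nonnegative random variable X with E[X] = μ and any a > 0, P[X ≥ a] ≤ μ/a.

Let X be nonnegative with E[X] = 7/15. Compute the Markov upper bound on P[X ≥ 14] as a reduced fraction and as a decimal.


μ = E[X] = 7/15, a = 14.
Markov: P[X ≥ 14] ≤ μ/a = (7/15)/14 = 1/30.
Numerically: ≈ 0.033333.
(Since a = 14 > μ = 0.466667, the bound 1/30 is < 1 and informative.)

P[X ≥ 14] ≤ 1/30 ≈ 0.033333.


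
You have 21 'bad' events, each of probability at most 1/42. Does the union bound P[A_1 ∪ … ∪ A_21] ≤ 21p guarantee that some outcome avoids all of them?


Union bound: P[∪_{i=1}^{21} A_i] ≤ Σ_i P[A_i] ≤ 21·p = 21·(1/42) = 1/2.
Numerically: 1/2 ≈ 0.5000.
Is 1/2 < 1? YES.
Since P[∪ A_i] ≤ 1/2 < 1, the complement has P[∩ A_i^c] ≥ 1 − 1/2 = 1/2 > 0, so some outcome avoids every A_i.

21·p = 1/2 ≈ 0.5000; existence CERTIFIED by the union bound.


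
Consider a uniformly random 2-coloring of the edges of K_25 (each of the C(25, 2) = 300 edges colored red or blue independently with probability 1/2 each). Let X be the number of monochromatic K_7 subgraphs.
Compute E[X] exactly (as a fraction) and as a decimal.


Let X = Σ_S X_S over the C(25, 7) = 480700 subsets S of size 7, where X_S = 1 if the K_7 on S is monochromatic.
For a fixed S, the K_7 on S has C(7, 2) = 21 edges. P[all 21 edges red] = (1/2)^21, and likewise for blue, so P[monochromatic] = 2·(1/2)^21 = 2^{1 − 21} = 1/1048576.
By linearity of expectation: E[X] = C(25, 7) · 2^{1 − 21} = 480700 · 1/1048576 = 120175/262144.
Numerically: E[X] ≈ 0.458.

E[X] = C(25,7)·2^(1−C(7,2)) = 120175/262144 ≈ 0.458.


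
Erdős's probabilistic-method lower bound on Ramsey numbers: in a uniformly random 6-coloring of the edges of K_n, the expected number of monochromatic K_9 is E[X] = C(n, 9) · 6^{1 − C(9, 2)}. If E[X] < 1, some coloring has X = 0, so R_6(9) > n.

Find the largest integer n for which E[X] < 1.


We need C(n, 9) · 6^{1 − 36} < 1, i.e. C(n, 9) < 6^{36 − 1} = 1719070799748422591028658176.
Check values of n near the boundary:
  n = 4402: C(4402, 9) = 1696419745356657449393393700; 1696419745356657449393393700 < 1719070799748422591028658176? YES
  n = 4403: C(4403, 9) = 1699894433046281918452233150; 1699894433046281918452233150 < 1719070799748422591028658176? YES
  n = 4404: C(4404, 9) = 1703375445537161676647015880; 1703375445537161676647015880 < 1719070799748422591028658176? YES
  n = 4405: C(4405, 9) = 1706862792900636302463627150; 1706862792900636302463627150 < 1719070799748422591028658176? YES
  n = 4406: C(4406, 9) = 1710356485221788389505285700; 1710356485221788389505285700 < 1719070799748422591028658176? YES
  n = 4407: C(4407, 9) = 1713856532599459170657070050; 1713856532599459170657070050 < 1719070799748422591028658176? YES
  n = 4408: C(4408, 9) = 1717362945146264156457459600; 1717362945146264156457459600 < 1719070799748422591028658176? YES
  n = 4409: C(4409, 9) = 1720875732988608787686577131; 1720875732988608787686577131 < 1719070799748422591028658176? NO
  n = 4410: C(4410, 9) = 1724394906266704102180823710; 1724394906266704102180823710 < 1719070799748422591028658176? NO
  n = 4411: C(4411, 9) = 1727920475134582415883601405; 1727920475134582415883601405 < 1719070799748422591028658176? NO
The largest n with C(n, 9) < 1719070799748422591028658176 is n = 4408 (where E[X] = 35778394690547169926197075/35813974994758803979763712 ≈ 0.99901). Hence R_6(9) > 4408, i.e. R_6(9) ≥ 4409.

Largest n = 4408; hence R_6(9) > 4408.


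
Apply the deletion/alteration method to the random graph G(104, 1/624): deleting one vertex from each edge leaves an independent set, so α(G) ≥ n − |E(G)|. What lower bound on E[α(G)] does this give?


E[|E(G)|] = C(104, 2)·p = 5356 · (1/624) = 103/12.
E[α(G)] ≥ n − E[|E(G)|] = 104 − 103/12 = 1145/12.
Numerically: ≈ 95.416667.
(This is only a lower bound; the true E[α(G)] may be larger.)

E[α(G)] ≥ 1145/12 ≈ 95.416667.


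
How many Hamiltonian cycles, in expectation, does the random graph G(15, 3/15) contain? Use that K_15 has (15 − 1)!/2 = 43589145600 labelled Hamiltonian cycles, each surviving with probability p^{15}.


K_15 has (15 − 1)!/2 = 43589145600 labelled Hamiltonian cycles.
For each such Hamiltonian cycle H, let X_H = 1 if all 15 edges of H are present in G. Then P[X_H = 1] = p^{15} = (1/5)^{15} = 1/30517578125.
By linearity: E[X] = Σ_H E[X_H] = 43589145600 · p^{15} = 43589145600 · 1/30517578125 = 1743565824/1220703125.
Numerically: E[X] ≈ 1.4283.

E[X] = 43589145600 · (1/5)^{15} = 1743565824/1220703125 ≈ 1.4283.


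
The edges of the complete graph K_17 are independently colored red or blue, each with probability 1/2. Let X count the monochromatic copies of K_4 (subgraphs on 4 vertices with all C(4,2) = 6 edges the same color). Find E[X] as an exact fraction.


Let X = Σ_S X_S over the C(17, 4) = 2380 subsets S of size 4, where X_S = 1 if the K_4 on S is monochromatic.
For a fixed S, the K_4 on S has C(4, 2) = 6 edges. P[all 6 edges red] = (1/2)^6, and likewise for blue, so P[monochromatic] = 2·(1/2)^6 = 2^{1 − 6} = 1/32.
Summing: E[X] = C(17, 4) · 2^{1 − 6} = 2380 · 1/32 = 595/8.
Numerically: E[X] ≈ 74.3750.

E[X] = C(17,4)·2^(1−C(4,2)) = 595/8 ≈ 74.3750.


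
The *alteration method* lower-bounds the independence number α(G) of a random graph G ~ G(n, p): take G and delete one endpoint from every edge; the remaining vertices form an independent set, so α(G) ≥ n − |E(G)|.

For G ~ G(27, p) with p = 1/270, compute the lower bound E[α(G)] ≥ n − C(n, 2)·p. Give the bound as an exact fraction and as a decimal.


E[|E(G)|] = C(27, 2)·p = 351 · (1/270) = 13/10.
E[α(G)] ≥ n − E[|E(G)|] = 27 − 13/10 = 257/10.
Numerically: ≈ 25.700000.
(This is only a lower bound; the true E[α(G)] may be larger.)

E[α(G)] ≥ 257/10 ≈ 25.700000.


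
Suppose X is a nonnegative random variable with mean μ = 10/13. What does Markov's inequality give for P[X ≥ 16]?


μ = E[X] = 10/13, a = 16.
Markov: P[X ≥ 16] ≤ μ/a = (10/13)/16 = 5/104.
Numerically: ≈ 0.048.
(Since a = 16 > μ = 0.769, the bound 5/104 is < 1 and informative.)

P[X ≥ 16] ≤ 5/104 ≈ 0.048.


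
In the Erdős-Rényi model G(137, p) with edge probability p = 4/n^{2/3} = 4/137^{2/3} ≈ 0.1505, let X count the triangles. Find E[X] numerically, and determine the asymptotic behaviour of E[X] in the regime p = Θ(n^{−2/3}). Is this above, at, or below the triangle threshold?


Number of potential triangles: C(137, 3) = 419220.
Each occurs with probability p³ ≈ (0.1505)³ ≈ 3.409878e-03.
By linearity: E[X] = C(137, 3)·p³ ≈ 419220 · 3.409878e-03 ≈ 1429.4891.
Since α = 2/3 < 1, p = c/n^{2/3} ≫ 1/n is above the triangle threshold p ~ 1/n. Asymptotically E[X] ~ (c³/6)·n^{3(1−α)} = (4³/6)·n^{1} → ∞; triangles are abundant w.h.p.

E[X] ≈ 1429.4891; in regime p = Θ(1/n^{2/3}) E[X] diverges (above the triangle threshold p ~ 1/n).


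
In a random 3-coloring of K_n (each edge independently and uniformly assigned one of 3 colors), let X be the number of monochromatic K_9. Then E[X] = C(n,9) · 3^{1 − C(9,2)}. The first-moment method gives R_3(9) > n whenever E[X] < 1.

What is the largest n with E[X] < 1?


We need C(n, 9) · 3^{1 − 36} < 1, i.e. C(n, 9) < 3^{36 − 1} = 50031545098999707.
Check values of n near the boundary:
  n = 297: C(297, 9) = 43842345008337645; 43842345008337645 < 50031545098999707? YES
  n = 298: C(298, 9) = 45207677551849890; 45207677551849890 < 50031545098999707? YES
  n = 299: C(299, 9) = 46610674441390059; 46610674441390059 < 50031545098999707? YES
  n = 300: C(300, 9) = 48052241692154700; 48052241692154700 < 50031545098999707? YES
  n = 301: C(301, 9) = 49533303936090975; 49533303936090975 < 50031545098999707? YES
  n = 302: C(302, 9) = 51054804739588650; 51054804739588650 < 50031545098999707? NO
  n = 303: C(303, 9) = 52617706925494425; 52617706925494425 < 50031545098999707? NO
The largest n with C(n, 9) < 50031545098999707 is n = 301 (where E[X] = 16511101312030325/16677181699666569 ≈ 0.9900). Hence R_3(9) > 301, i.e. R_3(9) ≥ 302.

Largest n = 301; hence R_3(9) > 301.


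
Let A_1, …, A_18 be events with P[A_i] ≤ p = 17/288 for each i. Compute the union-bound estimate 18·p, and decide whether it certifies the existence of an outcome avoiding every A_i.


Union bound: P[∪_{i=1}^{18} A_i] ≤ Σ_i P[A_i] ≤ 18·p = 18·(17/288) = 17/16.
Numerically: 17/16 ≈ 1.062500.
Is 17/16 < 1? NO.
Since the bound 17/16 is ≥ 1, the union bound is uninformative here; it does NOT by itself certify existence.

18·p = 17/16 ≈ 1.062500; existence NOT certified by the union bound.


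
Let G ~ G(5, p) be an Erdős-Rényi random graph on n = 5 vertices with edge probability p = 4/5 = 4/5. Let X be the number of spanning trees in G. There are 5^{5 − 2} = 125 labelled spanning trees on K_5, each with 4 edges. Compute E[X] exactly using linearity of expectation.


K_5 has 5^{5 − 2} = 125 labelled spanning trees.
For each such spanning tree H, let X_H = 1 if all 4 edges of H are present in G. Then P[X_H = 1] = p^{4} = (4/5)^{4} = 256/625.
By linearity of expectation: E[X] = Σ_H E[X_H] = 125 · p^{4} = 125 · 256/625 = 256/5.
Numerically: E[X] ≈ 51.2.

E[X] = 125 · (4/5)^{4} = 256/5 ≈ 51.2.


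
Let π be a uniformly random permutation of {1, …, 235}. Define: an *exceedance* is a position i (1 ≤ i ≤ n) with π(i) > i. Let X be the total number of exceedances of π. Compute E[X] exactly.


Write X = Σ_{i=1}^{235} X_i, where X_i = 1_{π(i) > i}.
For each fixed i, π(i) is uniform over {1, …, 235} (marginal of a uniform permutation), so P[π(i) > i] = (n − i)/n. Summing: Σ_{i=1}^{235} (n − i)/n = (0 + 1 + … + 234)/235 = 235(235 − 1)/(2·235) = (235 − 1)/2.
Hence E[X] = Σ_{i=1}^{235} (235 − i)/235 = 117 ≈ 117.000000.

E[X] = 117 = 117.000000.


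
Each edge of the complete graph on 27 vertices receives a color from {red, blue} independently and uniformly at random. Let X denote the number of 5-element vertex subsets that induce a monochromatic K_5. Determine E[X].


Let X = Σ_S X_S over the C(27, 5) = 80730 subsets S of size 5, where X_S = 1 if the K_5 on S is monochromatic.
For a fixed S, the K_5 on S has C(5, 2) = 10 edges. P[all 10 edges red] = (1/2)^10, and likewise for blue, so P[monochromatic] = 2·(1/2)^10 = 2^{1 − 10} = 1/512.
By linearity of expectation: E[X] = C(27, 5) · 2^{1 − 10} = 80730 · 1/512 = 40365/256.
Numerically: E[X] ≈ 157.676.

E[X] = C(27,5)·2^(1−C(5,2)) = 40365/256 ≈ 157.676.


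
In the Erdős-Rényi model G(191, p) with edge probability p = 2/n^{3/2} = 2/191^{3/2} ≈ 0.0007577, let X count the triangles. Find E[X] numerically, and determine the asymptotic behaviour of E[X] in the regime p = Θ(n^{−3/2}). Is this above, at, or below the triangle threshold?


Number of potential triangles: C(191, 3) = 1143135.
Each occurs with probability p³ ≈ (0.0007577)³ ≈ 4.349505e-10.
By linearity: E[X] = C(191, 3)·p³ ≈ 1143135 · 4.349505e-10 ≈ 0.0005.
Since α = 3/2 > 1, p = c/n^{3/2} = o(1/n) is below the triangle threshold p ~ 1/n. Asymptotically E[X] ~ (c³/6)·n^{3(1−α)} = (2³/6)·n^{-1.5} → 0, so by Markov's inequality G has no triangles w.h.p.

E[X] ≈ 0.0005; in regime p = Θ(1/n^{3/2}) E[X] tends to 0 (below the triangle threshold p ~ 1/n).


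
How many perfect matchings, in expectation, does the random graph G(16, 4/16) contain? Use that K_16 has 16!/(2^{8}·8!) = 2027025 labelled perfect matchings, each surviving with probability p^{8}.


K_16 has 16!/(2^{8}·8!) = 2027025 labelled perfect matchings.
For each such perfect matching H, let X_H = 1 if all 8 edges of H are present in G. Then P[X_H = 1] = p^{8} = (1/4)^{8} = 1/65536.
By linearity: E[X] = Σ_H E[X_H] = 2027025 · p^{8} = 2027025 · 1/65536 = 2027025/65536.
Numerically: E[X] ≈ 30.9.

E[X] = 2027025 · (1/4)^{8} = 2027025/65536 ≈ 30.9.


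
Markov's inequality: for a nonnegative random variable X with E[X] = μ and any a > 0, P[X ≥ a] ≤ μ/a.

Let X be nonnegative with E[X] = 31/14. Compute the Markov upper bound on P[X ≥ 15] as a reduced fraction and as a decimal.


μ = E[X] = 31/14, a = 15.
Markov: P[X ≥ 15] ≤ μ/a = (31/14)/15 = 31/210.
Numerically: ≈ 0.1476.
(Since a = 15 > μ = 2.2143, the bound 31/210 is < 1 and informative.)

P[X ≥ 15] ≤ 31/210 ≈ 0.1476.


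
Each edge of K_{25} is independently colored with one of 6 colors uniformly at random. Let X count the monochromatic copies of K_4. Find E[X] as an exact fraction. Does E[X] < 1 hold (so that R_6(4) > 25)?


E[X] = C(25, 4) · 6^{1 − 6} = 12650 · 6^{−5} = 12650/7776.
As a reduced fraction: E[X] = 6325/3888 ≈ 1.6268.
Is E[X] < 1? NO.
Since E[X] ≥ 1, the first-moment bound is inconclusive at n = 25; it does NOT by itself certify R_6(4) > 25.

E[X] = 6325/3888 ≈ 1.6268; E[X] ≥ 1; first-moment method inconclusive here.


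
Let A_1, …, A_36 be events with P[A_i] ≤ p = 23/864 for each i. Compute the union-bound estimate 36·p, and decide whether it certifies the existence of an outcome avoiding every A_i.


Union bound: P[∪_{i=1}^{36} A_i] ≤ Σ_i P[A_i] ≤ 36·p = 36·(23/864) = 23/24.
Numerically: 23/24 ≈ 0.958.
Is 23/24 < 1? YES.
Since P[∪ A_i] ≤ 23/24 < 1, the complement has P[∩ A_i^c] ≥ 1 − 23/24 = 1/24 > 0, so some outcome avoids every A_i.

36·p = 23/24 ≈ 0.958; existence CERTIFIED by the union bound.


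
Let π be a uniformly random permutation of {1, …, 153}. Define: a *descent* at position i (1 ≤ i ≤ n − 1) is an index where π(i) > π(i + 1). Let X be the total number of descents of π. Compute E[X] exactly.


Write X = Σ X_I over i = 1, …, 152, with X_I the indicator of one descent.
There are 152 indicators.
For each fixed i, the pair (π(i), π(i+1)) is a uniformly random ordered pair of distinct values from {1, …, 153}; by symmetry P[π(i) > π(i+1)] = 1/2.
By linearity: E[X] = 152 · (1/2) = (153 − 1) · (1/2) = 76 ≈ 76.000.

E[X] = 76 = 76.000.


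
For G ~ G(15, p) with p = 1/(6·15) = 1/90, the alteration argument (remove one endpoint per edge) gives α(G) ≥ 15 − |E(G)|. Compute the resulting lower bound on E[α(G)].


E[|E(G)|] = C(15, 2)·p = 105 · (1/90) = 7/6.
E[α(G)] ≥ n − E[|E(G)|] = 15 − 7/6 = 83/6.
Numerically: ≈ 13.83333.
(This is only a lower bound; the true E[α(G)] may be larger.)

E[α(G)] ≥ 83/6 ≈ 13.83333.


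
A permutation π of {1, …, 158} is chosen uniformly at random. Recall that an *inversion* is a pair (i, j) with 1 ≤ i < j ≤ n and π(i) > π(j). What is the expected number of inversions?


Write X = Σ X_I over the C(158, 2) = 12403 pairs i < j, with X_I the indicator of one inversion.
There are 12403 indicators.
For each fixed pair i < j, the values π(i) and π(j) are two distinct elements of {1, …, 158} in uniformly random order; by symmetry P[π(i) > π(j)] = 1/2.
By linearity: E[X] = 12403 · (1/2) = C(158, 2) · (1/2) = 12403/2 = 12403/2 ≈ 6201.500000.

E[X] = 12403/2 = 6201.500000.


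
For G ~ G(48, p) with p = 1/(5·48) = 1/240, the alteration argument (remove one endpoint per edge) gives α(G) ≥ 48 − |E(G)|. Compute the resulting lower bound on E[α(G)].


E[|E(G)|] = C(48, 2)·p = 1128 · (1/240) = 47/10.
E[α(G)] ≥ n − E[|E(G)|] = 48 − 47/10 = 433/10.
Numerically: ≈ 43.30000.
(This is only a lower bound; the true E[α(G)] may be larger.)

E[α(G)] ≥ 433/10 ≈ 43.30000.


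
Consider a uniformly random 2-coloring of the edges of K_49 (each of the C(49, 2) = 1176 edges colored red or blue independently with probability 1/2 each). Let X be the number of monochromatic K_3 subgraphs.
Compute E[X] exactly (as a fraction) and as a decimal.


Let X = Σ_S X_S over the C(49, 3) = 18424 subsets S of size 3, where X_S = 1 if the K_3 on S is monochromatic.
For a fixed S, the K_3 on S has C(3, 2) = 3 edges. P[all 3 edges red] = (1/2)^3, and likewise for blue, so P[monochromatic] = 2·(1/2)^3 = 2^{1 − 3} = 1/4.
Summing: E[X] = C(49, 3) · 2^{1 − 3} = 18424 · 1/4 = 4606.
Numerically: E[X] ≈ 4606.000.

E[X] = C(49,3)·2^(1−C(3,2)) = 4606 ≈ 4606.000.


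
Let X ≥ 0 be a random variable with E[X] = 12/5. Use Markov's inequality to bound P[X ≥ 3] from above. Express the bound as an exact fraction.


μ = E[X] = 12/5, a = 3.
Markov: P[X ≥ 3] ≤ μ/a = (12/5)/3 = 4/5.
Numerically: ≈ 0.800000.
(Since a = 3 > μ = 2.400000, the bound 4/5 is < 1 and informative.)

P[X ≥ 3] ≤ 4/5 ≈ 0.800000.


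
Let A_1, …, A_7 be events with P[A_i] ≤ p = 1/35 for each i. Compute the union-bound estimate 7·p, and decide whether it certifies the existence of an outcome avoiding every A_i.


Union bound: P[∪_{i=1}^{7} A_i] ≤ Σ_i P[A_i] ≤ 7·p = 7·(1/35) = 1/5.
Numerically: 1/5 ≈ 0.200000.
Is 1/5 < 1? YES.
Since P[∪ A_i] ≤ 1/5 < 1, the complement has P[∩ A_i^c] ≥ 1 − 1/5 = 4/5 > 0, so some outcome avoids every A_i.

7·p = 1/5 ≈ 0.200000; existence CERTIFIED by the union bound.


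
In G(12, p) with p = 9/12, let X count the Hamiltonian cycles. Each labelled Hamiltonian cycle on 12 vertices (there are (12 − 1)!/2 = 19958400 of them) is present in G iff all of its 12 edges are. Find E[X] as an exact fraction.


K_12 has (12 − 1)!/2 = 19958400 labelled Hamiltonian cycles.
For each such Hamiltonian cycle H, let X_H = 1 if all 12 edges of H are present in G. Then P[X_H = 1] = p^{12} = (3/4)^{12} = 531441/16777216.
By linearity: E[X] = Σ_H E[X_H] = 19958400 · p^{12} = 19958400 · 531441/16777216 = 82864937925/131072.
Numerically: E[X] ≈ 6.32e+05.

E[X] = 19958400 · (3/4)^{12} = 82864937925/131072 ≈ 6.32e+05.


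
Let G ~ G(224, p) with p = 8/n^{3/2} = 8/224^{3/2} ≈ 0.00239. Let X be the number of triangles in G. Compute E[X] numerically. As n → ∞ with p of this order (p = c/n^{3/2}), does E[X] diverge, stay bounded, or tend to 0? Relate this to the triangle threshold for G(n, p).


Number of potential triangles: C(224, 3) = 1848224.
Each occurs with probability p³ ≈ (0.00239)³ ≈ 1.35879e-08.
By linearity: E[X] = C(224, 3)·p³ ≈ 1848224 · 1.35879e-08 ≈ 0.025.
Since α = 3/2 > 1, p = c/n^{3/2} = o(1/n) is below the triangle threshold p ~ 1/n. Asymptotically E[X] ~ (c³/6)·n^{3(1−α)} = (8³/6)·n^{-1.5} → 0, so by Markov's inequality G has no triangles w.h.p.

E[X] ≈ 0.025; in regime p = Θ(1/n^{3/2}) E[X] tends to 0 (below the triangle threshold p ~ 1/n).


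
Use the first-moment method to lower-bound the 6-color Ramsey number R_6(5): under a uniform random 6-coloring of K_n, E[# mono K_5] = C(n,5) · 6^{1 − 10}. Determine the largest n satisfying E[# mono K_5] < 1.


We need C(n, 5) · 6^{1 − 10} < 1, i.e. C(n, 5) < 6^{10 − 1} = 10077696.
Check values of n near the boundary:
  n = 63: C(63, 5) = 7028847; 7028847 < 10077696? YES
  n = 64: C(64, 5) = 7624512; 7624512 < 10077696? YES
  n = 65: C(65, 5) = 8259888; 8259888 < 10077696? YES
  n = 66: C(66, 5) = 8936928; 8936928 < 10077696? YES
  n = 67: C(67, 5) = 9657648; 9657648 < 10077696? YES
  n = 68: C(68, 5) = 10424128; 10424128 < 10077696? NO
The largest n with C(n, 5) < 10077696 is n = 67 (where E[X] = 67067/69984 ≈ 0.9583190). Hence R_6(5) > 67, i.e. R_6(5) ≥ 68.

Largest n = 67; hence R_6(5) > 67.


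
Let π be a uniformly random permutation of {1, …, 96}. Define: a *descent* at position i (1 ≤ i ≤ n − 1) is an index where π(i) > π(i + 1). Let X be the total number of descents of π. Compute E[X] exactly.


Write X = Σ X_I over i = 1, …, 95, with X_I the indicator of one descent.
There are 95 indicators.
For each fixed i, the pair (π(i), π(i+1)) is a uniformly random ordered pair of distinct values from {1, …, 96}; by symmetry P[π(i) > π(i+1)] = 1/2.
By linearity: E[X] = 95 · (1/2) = (96 − 1) · (1/2) = 95/2 ≈ 47.500.

E[X] = 95/2 = 47.500.


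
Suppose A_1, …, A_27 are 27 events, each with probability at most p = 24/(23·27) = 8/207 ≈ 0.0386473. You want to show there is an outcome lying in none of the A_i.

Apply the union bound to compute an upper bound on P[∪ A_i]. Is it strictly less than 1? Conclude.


Union bound: P[∪_{i=1}^{27} A_i] ≤ Σ_i P[A_i] ≤ 27·p = 27·(8/207) = 24/23.
Numerically: 24/23 ≈ 1.0434783.
Is 24/23 < 1? NO.
Since the bound 24/23 is ≥ 1, the union bound is uninformative here; it does NOT by itself certify existence.

27·p = 24/23 ≈ 1.0434783; existence NOT certified by the union bound.


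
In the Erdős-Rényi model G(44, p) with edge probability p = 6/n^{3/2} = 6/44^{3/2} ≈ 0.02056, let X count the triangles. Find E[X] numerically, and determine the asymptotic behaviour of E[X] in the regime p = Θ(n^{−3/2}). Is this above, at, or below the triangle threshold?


Number of potential triangles: C(44, 3) = 13244.
Each occurs with probability p³ ≈ (0.02056)³ ≈ 8.687938e-06.
By linearity: E[X] = C(44, 3)·p³ ≈ 13244 · 8.687938e-06 ≈ 0.1151.
Since α = 3/2 > 1, p = c/n^{3/2} = o(1/n) is below the triangle threshold p ~ 1/n. Asymptotically E[X] ~ (c³/6)·n^{3(1−α)} = (6³/6)·n^{-1.5} → 0, so by Markov's inequality G has no triangles w.h.p.

E[X] ≈ 0.1151; in regime p = Θ(1/n^{3/2}) E[X] tends to 0 (below the triangle threshold p ~ 1/n).


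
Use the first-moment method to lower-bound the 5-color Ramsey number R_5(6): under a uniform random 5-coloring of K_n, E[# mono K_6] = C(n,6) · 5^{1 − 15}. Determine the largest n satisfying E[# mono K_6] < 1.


We need C(n, 6) · 5^{1 − 15} < 1, i.e. C(n, 6) < 5^{15 − 1} = 6103515625.
Check values of n near the boundary:
  n = 124: C(124, 6) = 4465475476; 4465475476 < 6103515625? YES
  n = 125: C(125, 6) = 4690625500; 4690625500 < 6103515625? YES
  n = 126: C(126, 6) = 4925156775; 4925156775 < 6103515625? YES
  n = 127: C(127, 6) = 5169379425; 5169379425 < 6103515625? YES
  n = 128: C(128, 6) = 5423611200; 5423611200 < 6103515625? YES
  n = 129: C(129, 6) = 5688177600; 5688177600 < 6103515625? YES
  n = 130: C(130, 6) = 5963412000; 5963412000 < 6103515625? YES
  n = 131: C(131, 6) = 6249655776; 6249655776 < 6103515625? NO
  n = 132: C(132, 6) = 6547258432; 6547258432 < 6103515625? NO
The largest n with C(n, 6) < 6103515625 is n = 130 (where E[X] = 47707296/48828125 ≈ 0.9770). Hence R_5(6) > 130, i.e. R_5(6) ≥ 131.

Largest n = 130; hence R_5(6) > 130.


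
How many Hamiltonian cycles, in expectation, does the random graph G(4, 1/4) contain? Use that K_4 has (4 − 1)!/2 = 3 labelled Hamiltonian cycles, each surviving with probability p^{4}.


K_4 has (4 − 1)!/2 = 3 labelled Hamiltonian cycles.
For each such Hamiltonian cycle H, let X_H = 1 if all 4 edges of H are present in G. Then P[X_H = 1] = p^{4} = (1/4)^{4} = 1/256.
By linearity of expectation: E[X] = Σ_H E[X_H] = 3 · p^{4} = 3 · 1/256 = 3/256.
Numerically: E[X] ≈ 0.01172.

E[X] = 3 · (1/4)^{4} = 3/256 ≈ 0.01172.


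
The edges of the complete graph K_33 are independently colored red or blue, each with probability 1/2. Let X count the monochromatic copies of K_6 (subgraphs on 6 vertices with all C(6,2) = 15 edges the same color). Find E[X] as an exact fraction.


Let X = Σ_S X_S over the C(33, 6) = 1107568 subsets S of size 6, where X_S = 1 if the K_6 on S is monochromatic.
For a fixed S, the K_6 on S has C(6, 2) = 15 edges. P[all 15 edges red] = (1/2)^15, and likewise for blue, so P[monochromatic] = 2·(1/2)^15 = 2^{1 − 15} = 1/16384.
Summing: E[X] = C(33, 6) · 2^{1 − 15} = 1107568 · 1/16384 = 69223/1024.
Numerically: E[X] ≈ 67.600586.

E[X] = C(33,6)·2^(1−C(6,2)) = 69223/1024 ≈ 67.600586.


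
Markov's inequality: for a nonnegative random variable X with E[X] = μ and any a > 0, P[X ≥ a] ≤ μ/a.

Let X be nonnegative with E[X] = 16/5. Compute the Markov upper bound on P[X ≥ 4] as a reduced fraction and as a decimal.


μ = E[X] = 16/5, a = 4.
Markov: P[X ≥ 4] ≤ μ/a = (16/5)/4 = 4/5.
Numerically: ≈ 0.80000.
(Since a = 4 > μ = 3.20000, the bound 4/5 is < 1 and informative.)

P[X ≥ 4] ≤ 4/5 ≈ 0.80000.


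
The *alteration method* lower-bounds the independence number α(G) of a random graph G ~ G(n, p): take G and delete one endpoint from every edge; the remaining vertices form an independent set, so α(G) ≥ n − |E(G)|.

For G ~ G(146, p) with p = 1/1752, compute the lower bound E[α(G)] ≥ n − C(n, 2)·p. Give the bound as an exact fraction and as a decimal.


E[|E(G)|] = C(146, 2)·p = 10585 · (1/1752) = 145/24.
E[α(G)] ≥ n − E[|E(G)|] = 146 − 145/24 = 3359/24.
Numerically: ≈ 139.95833.
(This is only a lower bound; the true E[α(G)] may be larger.)

E[α(G)] ≥ 3359/24 ≈ 139.95833.


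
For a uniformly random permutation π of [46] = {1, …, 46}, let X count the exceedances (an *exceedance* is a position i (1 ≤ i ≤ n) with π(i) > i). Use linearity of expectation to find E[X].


Write X = Σ_{i=1}^{46} X_i, where X_i = 1_{π(i) > i}.
For each fixed i, π(i) is uniform over {1, …, 46} (marginal of a uniform permutation), so P[π(i) > i] = (n − i)/n. Summing: Σ_{i=1}^{46} (n − i)/n = (0 + 1 + … + 45)/46 = 46(46 − 1)/(2·46) = (46 − 1)/2.
Hence E[X] = Σ_{i=1}^{46} (46 − i)/46 = 45/2 ≈ 22.500.

E[X] = 45/2 = 22.500.


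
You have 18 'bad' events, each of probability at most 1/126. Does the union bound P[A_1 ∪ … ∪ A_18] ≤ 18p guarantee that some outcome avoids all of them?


Union bound: P[∪_{i=1}^{18} A_i] ≤ Σ_i P[A_i] ≤ 18·p = 18·(1/126) = 1/7.
Numerically: 1/7 ≈ 0.1429.
Is 1/7 < 1? YES.
Since P[∪ A_i] ≤ 1/7 < 1, the complement has P[∩ A_i^c] ≥ 1 − 1/7 = 6/7 > 0, so some outcome avoids every A_i.

18·p = 1/7 ≈ 0.1429; existence CERTIFIED by the union bound.


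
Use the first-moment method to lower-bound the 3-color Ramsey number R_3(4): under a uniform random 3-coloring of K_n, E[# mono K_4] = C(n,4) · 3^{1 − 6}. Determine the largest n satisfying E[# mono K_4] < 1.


We need C(n, 4) · 3^{1 − 6} < 1, i.e. C(n, 4) < 3^{6 − 1} = 243.
Check values of n near the boundary:
  n = 6: C(6, 4) = 15; 15 < 243? YES
  n = 7: C(7, 4) = 35; 35 < 243? YES
  n = 8: C(8, 4) = 70; 70 < 243? YES
  n = 9: C(9, 4) = 126; 126 < 243? YES
  n = 10: C(10, 4) = 210; 210 < 243? YES
  n = 11: C(11, 4) = 330; 330 < 243? NO
The largest n with C(n, 4) < 243 is n = 10 (where E[X] = 70/81 ≈ 0.86420). Hence R_3(4) > 10, i.e. R_3(4) ≥ 11.

Largest n = 10; hence R_3(4) > 10.
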